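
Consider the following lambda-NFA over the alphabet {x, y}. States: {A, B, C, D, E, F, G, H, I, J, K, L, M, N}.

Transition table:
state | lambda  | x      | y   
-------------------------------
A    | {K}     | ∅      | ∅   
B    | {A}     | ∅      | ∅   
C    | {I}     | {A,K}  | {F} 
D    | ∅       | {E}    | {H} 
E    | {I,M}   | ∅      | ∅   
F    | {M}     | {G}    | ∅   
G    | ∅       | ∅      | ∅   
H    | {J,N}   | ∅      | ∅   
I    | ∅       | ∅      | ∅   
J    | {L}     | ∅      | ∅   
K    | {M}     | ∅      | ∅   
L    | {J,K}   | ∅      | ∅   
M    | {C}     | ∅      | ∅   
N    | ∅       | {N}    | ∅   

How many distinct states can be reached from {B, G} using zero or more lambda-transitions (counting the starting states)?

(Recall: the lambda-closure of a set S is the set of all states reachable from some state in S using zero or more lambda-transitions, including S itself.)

Start with {B, G}.
From B via lambda: add A.
From A via lambda: add K.
From K via lambda: add M.
From M via lambda: add C.
From C via lambda: add I.
lambda-closure = {A, B, C, G, I, K, M}, which has 7 states.

7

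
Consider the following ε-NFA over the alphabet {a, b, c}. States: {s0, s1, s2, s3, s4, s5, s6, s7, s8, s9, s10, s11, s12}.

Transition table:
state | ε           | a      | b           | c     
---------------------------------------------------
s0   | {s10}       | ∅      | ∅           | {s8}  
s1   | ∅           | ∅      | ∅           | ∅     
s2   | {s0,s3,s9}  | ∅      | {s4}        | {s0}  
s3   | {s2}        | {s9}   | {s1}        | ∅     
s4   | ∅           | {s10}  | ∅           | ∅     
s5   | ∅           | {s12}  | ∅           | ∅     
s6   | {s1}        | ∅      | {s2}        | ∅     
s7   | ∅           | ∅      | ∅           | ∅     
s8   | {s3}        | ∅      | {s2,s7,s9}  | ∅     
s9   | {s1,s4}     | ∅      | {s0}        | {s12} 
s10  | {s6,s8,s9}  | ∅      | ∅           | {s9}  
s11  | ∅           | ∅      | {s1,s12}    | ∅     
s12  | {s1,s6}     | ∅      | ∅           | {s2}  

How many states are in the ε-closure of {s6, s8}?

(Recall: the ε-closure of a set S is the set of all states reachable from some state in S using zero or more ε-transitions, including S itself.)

Start with {s6, s8}.
From s6 via ε: add s1.
From s8 via ε: add s3.
From s3 via ε: add s2.
From s2 via ε: add s0, s9.
From s0 via ε: add s10.
From s9 via ε: add s4.
ε-closure = {s0, s1, s2, s3, s4, s6, s8, s9, s10}, which has 9 states.

9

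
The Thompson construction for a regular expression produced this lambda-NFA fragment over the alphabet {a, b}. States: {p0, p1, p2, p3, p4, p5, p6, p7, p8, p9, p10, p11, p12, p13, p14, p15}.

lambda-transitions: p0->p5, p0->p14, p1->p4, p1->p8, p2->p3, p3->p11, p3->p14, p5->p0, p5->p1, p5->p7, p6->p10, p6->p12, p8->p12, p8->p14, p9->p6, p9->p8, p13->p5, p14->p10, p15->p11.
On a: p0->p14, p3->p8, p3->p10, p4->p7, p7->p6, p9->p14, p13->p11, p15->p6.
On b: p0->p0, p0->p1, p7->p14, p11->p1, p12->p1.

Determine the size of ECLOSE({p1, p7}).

7

Start with {p1, p7}.
From p1 via lambda: add p4, p8.
From p8 via lambda: add p12, p14.
From p14 via lambda: add p10.
lambda-closure = {p1, p4, p7, p8, p10, p12, p14}, which has 7 states.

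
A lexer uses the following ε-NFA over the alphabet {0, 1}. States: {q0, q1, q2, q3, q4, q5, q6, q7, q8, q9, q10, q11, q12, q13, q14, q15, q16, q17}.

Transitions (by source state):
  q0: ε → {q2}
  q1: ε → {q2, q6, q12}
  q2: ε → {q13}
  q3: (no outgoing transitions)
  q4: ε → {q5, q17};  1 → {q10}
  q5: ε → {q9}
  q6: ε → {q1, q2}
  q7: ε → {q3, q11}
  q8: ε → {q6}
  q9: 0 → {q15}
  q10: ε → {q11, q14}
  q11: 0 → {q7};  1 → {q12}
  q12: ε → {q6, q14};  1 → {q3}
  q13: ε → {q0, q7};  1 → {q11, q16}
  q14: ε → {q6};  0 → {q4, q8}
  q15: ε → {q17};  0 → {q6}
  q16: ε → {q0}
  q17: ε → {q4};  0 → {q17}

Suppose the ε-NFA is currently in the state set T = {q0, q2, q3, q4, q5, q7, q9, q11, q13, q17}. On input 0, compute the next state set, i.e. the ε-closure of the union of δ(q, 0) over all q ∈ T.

{q3, q4, q5, q7, q9, q11, q15, q17}

q9 on 0 → {q15}.
q11 on 0 → {q7}.
q17 on 0 → {q17}.
No 0-transition from q0, q2, q3, q4, q5, q7, q13.
Union after reading 0: {q7, q15, q17}.
Now take the ε-closure:
From q7 via ε: add q3, q11.
From q17 via ε: add q4.
From q4 via ε: add q5.
From q5 via ε: add q9.
No new states can be added; the closed set is {q3, q4, q5, q7, q9, q11, q15, q17}.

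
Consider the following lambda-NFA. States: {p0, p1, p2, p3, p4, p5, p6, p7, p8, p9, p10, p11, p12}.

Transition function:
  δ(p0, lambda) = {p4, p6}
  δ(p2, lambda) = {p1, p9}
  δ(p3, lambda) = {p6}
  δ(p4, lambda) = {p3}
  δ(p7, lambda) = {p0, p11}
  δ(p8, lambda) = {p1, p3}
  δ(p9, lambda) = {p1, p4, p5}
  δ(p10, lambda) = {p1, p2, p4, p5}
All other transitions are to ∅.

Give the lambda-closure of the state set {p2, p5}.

{p1, p2, p3, p4, p5, p6, p9}

Start with {p2, p5}.
From p2 via lambda: add p1, p9.
From p9 via lambda: add p4.
From p4 via lambda: add p3.
From p3 via lambda: add p6.
No new states can be added; the closed set is {p1, p2, p3, p4, p5, p6, p9}.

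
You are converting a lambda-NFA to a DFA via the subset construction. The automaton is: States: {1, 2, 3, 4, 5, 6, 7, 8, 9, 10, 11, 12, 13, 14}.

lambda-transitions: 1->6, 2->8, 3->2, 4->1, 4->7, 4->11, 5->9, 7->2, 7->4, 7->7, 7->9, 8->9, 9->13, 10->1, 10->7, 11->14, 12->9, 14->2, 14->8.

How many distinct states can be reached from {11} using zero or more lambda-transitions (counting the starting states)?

6

Start with {11}.
From 11 via lambda: add 14.
From 14 via lambda: add 2, 8.
From 8 via lambda: add 9.
From 9 via lambda: add 13.
lambda-closure = {2, 8, 9, 11, 13, 14}, which has 6 states.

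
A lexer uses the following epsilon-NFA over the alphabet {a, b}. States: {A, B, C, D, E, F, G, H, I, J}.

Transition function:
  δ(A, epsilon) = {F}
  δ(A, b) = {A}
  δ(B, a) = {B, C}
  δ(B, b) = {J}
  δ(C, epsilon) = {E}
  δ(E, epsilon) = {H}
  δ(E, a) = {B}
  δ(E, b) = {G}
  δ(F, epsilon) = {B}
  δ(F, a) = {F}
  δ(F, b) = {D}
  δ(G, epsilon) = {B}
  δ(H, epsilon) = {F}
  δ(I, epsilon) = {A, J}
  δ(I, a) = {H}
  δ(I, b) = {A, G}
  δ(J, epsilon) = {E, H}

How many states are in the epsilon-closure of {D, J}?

6

Start with {D, J}.
From J via epsilon: add E, H.
From H via epsilon: add F.
From F via epsilon: add B.
epsilon-closure = {B, D, E, F, H, J}, which has 6 states.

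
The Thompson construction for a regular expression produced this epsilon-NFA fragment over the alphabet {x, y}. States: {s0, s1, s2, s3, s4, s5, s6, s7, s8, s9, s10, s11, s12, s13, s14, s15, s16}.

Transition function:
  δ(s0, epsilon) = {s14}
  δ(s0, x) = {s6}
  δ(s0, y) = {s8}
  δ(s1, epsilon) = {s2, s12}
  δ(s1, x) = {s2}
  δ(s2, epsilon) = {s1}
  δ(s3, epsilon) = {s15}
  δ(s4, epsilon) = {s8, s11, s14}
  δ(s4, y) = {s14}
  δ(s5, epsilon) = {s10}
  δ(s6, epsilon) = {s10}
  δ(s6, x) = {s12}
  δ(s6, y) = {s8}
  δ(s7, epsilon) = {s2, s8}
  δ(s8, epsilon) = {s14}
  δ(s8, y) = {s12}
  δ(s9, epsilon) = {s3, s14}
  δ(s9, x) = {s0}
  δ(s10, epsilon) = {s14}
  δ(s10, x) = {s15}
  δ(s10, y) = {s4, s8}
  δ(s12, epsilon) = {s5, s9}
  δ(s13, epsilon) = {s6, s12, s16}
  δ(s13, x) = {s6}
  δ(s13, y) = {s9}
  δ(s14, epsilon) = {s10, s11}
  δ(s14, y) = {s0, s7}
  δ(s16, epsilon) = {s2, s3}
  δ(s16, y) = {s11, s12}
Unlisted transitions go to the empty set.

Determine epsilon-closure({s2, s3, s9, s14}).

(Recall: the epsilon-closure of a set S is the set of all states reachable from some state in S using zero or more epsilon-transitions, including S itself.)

{s1, s2, s3, s5, s9, s10, s11, s12, s14, s15}

Start with {s2, s3, s9, s14}.
From s2 via epsilon: add s1.
From s3 via epsilon: add s15.
From s14 via epsilon: add s10, s11.
From s1 via epsilon: add s12.
From s12 via epsilon: add s5.
No new states can be added; the closed set is {s1, s2, s3, s5, s9, s10, s11, s12, s14, s15}.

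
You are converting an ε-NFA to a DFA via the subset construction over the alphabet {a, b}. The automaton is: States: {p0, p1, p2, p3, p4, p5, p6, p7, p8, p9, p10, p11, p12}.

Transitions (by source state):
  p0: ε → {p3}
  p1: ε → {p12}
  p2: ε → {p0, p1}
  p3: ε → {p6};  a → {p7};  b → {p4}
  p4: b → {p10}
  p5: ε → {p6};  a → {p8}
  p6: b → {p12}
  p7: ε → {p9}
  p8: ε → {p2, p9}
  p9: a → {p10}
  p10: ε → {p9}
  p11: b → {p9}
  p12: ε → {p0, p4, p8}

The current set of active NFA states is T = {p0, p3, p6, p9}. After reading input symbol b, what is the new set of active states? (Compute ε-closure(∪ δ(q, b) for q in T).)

{p0, p1, p2, p3, p4, p6, p8, p9, p12}

p3 on b → {p4}.
p6 on b → {p12}.
No b-transition from p0, p9.
Union after reading b: {p4, p12}.
Now take the ε-closure:
From p12 via ε: add p0, p8.
From p0 via ε: add p3.
From p8 via ε: add p2, p9.
From p2 via ε: add p1.
From p3 via ε: add p6.
No new states can be added; the closed set is {p0, p1, p2, p3, p4, p6, p8, p9, p12}.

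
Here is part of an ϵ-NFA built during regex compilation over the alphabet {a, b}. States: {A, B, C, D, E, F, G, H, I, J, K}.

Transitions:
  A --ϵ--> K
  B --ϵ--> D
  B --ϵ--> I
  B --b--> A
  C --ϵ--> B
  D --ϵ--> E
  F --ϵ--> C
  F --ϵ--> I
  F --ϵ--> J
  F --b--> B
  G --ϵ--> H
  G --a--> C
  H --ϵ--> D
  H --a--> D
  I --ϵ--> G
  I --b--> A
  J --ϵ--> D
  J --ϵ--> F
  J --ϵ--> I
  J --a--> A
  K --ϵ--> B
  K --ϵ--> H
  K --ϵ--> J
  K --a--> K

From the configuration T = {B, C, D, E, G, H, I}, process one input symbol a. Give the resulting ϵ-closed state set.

{B, C, D, E, G, H, I}

G on a → {C}.
H on a → {D}.
No a-transition from B, C, D, E, I.
Union after reading a: {C, D}.
Now take the ϵ-closure:
From C via ϵ: add B.
From D via ϵ: add E.
From B via ϵ: add I.
From I via ϵ: add G.
From G via ϵ: add H.
No new states can be added; the closed set is {B, C, D, E, G, H, I}.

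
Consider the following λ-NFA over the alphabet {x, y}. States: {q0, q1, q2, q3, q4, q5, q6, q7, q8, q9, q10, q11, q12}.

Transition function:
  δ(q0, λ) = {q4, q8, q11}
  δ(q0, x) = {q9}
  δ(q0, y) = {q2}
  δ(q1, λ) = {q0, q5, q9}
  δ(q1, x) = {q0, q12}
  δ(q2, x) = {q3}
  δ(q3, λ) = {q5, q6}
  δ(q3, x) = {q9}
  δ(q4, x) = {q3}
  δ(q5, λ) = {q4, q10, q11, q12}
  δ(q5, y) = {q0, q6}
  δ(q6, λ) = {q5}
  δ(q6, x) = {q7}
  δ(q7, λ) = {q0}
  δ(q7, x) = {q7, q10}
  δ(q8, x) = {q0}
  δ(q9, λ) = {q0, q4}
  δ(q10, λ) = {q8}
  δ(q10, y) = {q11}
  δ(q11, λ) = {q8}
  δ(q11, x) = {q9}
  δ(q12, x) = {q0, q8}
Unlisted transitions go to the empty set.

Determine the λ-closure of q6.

Start with {q6}.
From q6 via λ: add q5.
From q5 via λ: add q4, q10, q11, q12.
From q10 via λ: add q8.
No new states can be added; the closed set is {q4, q5, q6, q8, q10, q11, q12}.

{q4, q5, q6, q8, q10, q11, q12}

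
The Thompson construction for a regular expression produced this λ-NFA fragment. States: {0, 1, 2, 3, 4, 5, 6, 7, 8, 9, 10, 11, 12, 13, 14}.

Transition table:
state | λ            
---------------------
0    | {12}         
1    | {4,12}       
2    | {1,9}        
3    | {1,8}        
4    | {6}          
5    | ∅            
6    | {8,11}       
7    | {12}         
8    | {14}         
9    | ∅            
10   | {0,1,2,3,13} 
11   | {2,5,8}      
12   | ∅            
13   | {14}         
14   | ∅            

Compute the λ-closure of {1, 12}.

Start with {1, 12}.
From 1 via λ: add 4.
From 4 via λ: add 6.
From 6 via λ: add 8, 11.
From 8 via λ: add 14.
From 11 via λ: add 2, 5.
From 2 via λ: add 9.
No new states can be added; the closed set is {1, 2, 4, 5, 6, 8, 9, 11, 12, 14}.

{1, 2, 4, 5, 6, 8, 9, 11, 12, 14}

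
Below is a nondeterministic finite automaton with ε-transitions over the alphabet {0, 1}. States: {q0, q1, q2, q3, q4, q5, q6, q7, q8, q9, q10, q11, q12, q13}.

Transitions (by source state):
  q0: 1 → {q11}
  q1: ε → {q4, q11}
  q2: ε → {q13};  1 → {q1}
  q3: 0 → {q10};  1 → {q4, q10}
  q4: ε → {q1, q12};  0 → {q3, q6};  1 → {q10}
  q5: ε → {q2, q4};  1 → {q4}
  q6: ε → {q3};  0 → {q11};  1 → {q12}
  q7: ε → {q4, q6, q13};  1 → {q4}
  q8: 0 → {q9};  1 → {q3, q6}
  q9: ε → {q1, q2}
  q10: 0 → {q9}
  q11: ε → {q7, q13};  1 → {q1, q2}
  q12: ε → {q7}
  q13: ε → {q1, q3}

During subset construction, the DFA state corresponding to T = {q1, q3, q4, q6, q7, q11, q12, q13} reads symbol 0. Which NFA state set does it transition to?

{q1, q3, q4, q6, q7, q10, q11, q12, q13}

q3 on 0 → {q10}.
q4 on 0 → {q3, q6}.
q6 on 0 → {q11}.
No 0-transition from q1, q7, q11, q12, q13.
Union after reading 0: {q3, q6, q10, q11}.
Now take the ε-closure:
From q11 via ε: add q7, q13.
From q7 via ε: add q4.
From q13 via ε: add q1.
From q4 via ε: add q12.
No new states can be added; the closed set is {q1, q3, q4, q6, q7, q10, q11, q12, q13}.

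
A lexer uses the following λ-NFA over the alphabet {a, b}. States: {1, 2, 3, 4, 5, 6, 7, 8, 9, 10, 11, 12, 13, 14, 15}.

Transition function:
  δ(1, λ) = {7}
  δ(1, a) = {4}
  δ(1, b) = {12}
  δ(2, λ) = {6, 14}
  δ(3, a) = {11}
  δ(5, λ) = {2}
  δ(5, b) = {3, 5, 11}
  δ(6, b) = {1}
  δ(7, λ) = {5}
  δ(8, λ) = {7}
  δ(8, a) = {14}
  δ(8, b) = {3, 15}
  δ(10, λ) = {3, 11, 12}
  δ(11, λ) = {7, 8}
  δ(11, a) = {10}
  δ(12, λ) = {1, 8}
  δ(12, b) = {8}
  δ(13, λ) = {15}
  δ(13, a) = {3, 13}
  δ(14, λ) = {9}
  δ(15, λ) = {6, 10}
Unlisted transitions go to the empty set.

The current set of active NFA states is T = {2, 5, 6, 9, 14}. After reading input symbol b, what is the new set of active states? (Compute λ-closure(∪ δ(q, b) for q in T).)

{1, 2, 3, 5, 6, 7, 8, 9, 11, 14}

5 on b → {3, 5, 11}.
6 on b → {1}.
No b-transition from 2, 9, 14.
Union after reading b: {1, 3, 5, 11}.
Now take the λ-closure:
From 1 via λ: add 7.
From 5 via λ: add 2.
From 11 via λ: add 8.
From 2 via λ: add 6, 14.
From 14 via λ: add 9.
No new states can be added; the closed set is {1, 2, 3, 5, 6, 7, 8, 9, 11, 14}.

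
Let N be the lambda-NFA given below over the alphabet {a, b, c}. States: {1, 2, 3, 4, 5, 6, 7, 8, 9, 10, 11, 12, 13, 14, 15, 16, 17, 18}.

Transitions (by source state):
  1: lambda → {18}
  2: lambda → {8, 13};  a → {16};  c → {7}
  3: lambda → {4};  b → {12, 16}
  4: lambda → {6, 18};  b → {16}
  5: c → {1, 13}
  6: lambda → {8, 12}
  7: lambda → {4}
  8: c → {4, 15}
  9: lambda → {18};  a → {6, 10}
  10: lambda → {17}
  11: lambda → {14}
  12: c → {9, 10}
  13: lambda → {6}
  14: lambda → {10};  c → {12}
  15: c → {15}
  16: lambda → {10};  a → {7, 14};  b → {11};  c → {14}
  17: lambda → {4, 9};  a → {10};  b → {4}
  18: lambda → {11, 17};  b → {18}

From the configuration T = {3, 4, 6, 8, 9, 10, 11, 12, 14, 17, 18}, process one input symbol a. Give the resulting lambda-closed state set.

9 on a → {6, 10}.
17 on a → {10}.
No a-transition from 3, 4, 6, 8, 10, 11, 12, 14, 18.
Union after reading a: {6, 10}.
Now take the lambda-closure:
From 6 via lambda: add 8, 12.
From 10 via lambda: add 17.
From 17 via lambda: add 4, 9.
From 4 via lambda: add 18.
From 18 via lambda: add 11.
From 11 via lambda: add 14.
No new states can be added; the closed set is {4, 6, 8, 9, 10, 11, 12, 14, 17, 18}.

{4, 6, 8, 9, 10, 11, 12, 14, 17, 18}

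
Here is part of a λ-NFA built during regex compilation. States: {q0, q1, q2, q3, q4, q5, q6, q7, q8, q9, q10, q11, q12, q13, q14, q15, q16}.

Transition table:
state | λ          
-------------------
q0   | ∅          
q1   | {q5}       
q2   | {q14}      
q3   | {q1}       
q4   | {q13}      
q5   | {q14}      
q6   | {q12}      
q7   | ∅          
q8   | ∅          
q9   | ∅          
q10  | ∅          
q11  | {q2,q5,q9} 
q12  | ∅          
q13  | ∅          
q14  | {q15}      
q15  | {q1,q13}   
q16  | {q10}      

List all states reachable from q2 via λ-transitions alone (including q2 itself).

Start with {q2}.
From q2 via λ: add q14.
From q14 via λ: add q15.
From q15 via λ: add q1, q13.
From q1 via λ: add q5.
No new states can be added; the closed set is {q1, q2, q5, q13, q14, q15}.

{q1, q2, q5, q13, q14, q15}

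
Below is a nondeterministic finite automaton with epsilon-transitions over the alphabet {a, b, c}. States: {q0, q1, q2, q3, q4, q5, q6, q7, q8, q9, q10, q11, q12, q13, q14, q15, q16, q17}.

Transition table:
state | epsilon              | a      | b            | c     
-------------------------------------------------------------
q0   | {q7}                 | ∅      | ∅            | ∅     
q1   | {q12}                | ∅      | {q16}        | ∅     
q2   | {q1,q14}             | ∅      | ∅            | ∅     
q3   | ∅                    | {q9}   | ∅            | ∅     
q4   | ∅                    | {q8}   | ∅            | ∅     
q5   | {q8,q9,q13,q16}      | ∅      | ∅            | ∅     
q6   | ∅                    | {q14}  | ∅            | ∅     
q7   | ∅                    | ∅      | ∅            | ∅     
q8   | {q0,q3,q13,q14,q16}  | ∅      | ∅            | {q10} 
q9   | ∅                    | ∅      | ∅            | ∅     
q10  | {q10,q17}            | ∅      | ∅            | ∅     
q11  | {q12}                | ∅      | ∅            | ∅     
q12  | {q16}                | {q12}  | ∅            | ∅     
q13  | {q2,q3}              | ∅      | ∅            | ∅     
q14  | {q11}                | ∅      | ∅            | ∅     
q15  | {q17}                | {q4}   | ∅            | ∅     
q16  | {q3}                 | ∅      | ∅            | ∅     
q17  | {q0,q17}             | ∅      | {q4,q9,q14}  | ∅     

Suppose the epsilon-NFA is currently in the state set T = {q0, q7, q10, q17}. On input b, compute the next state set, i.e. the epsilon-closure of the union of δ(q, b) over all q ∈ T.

q17 on b → {q4, q9, q14}.
No b-transition from q0, q7, q10.
Union after reading b: {q4, q9, q14}.
Now take the epsilon-closure:
From q14 via epsilon: add q11.
From q11 via epsilon: add q12.
From q12 via epsilon: add q16.
From q16 via epsilon: add q3.
No new states can be added; the closed set is {q3, q4, q9, q11, q12, q14, q16}.

{q3, q4, q9, q11, q12, q14, q16}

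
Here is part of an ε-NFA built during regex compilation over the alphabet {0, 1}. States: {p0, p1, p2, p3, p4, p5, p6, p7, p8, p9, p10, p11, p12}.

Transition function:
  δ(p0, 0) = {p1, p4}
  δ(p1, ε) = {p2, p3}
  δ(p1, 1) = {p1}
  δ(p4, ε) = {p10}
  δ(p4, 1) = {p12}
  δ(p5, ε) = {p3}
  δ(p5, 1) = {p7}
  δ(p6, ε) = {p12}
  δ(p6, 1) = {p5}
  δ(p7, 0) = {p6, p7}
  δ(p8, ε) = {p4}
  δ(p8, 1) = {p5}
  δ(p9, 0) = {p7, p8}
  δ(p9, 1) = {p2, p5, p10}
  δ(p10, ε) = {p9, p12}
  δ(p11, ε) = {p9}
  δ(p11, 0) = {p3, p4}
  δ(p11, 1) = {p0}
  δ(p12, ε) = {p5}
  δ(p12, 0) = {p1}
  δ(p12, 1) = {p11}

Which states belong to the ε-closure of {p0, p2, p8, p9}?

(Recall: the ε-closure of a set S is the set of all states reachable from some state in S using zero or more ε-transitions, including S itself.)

Start with {p0, p2, p8, p9}.
From p8 via ε: add p4.
From p4 via ε: add p10.
From p10 via ε: add p12.
From p12 via ε: add p5.
From p5 via ε: add p3.
No new states can be added; the closed set is {p0, p2, p3, p4, p5, p8, p9, p10, p12}.

{p0, p2, p3, p4, p5, p8, p9, p10, p12}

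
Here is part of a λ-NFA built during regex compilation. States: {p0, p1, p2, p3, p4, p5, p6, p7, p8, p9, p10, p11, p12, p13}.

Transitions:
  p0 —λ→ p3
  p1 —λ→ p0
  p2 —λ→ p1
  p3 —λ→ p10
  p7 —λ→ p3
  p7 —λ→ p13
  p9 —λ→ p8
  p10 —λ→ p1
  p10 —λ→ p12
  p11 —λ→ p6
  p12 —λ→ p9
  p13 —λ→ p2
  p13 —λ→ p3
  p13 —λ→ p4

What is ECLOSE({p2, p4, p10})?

Start with {p2, p4, p10}.
From p2 via λ: add p1.
From p10 via λ: add p12.
From p1 via λ: add p0.
From p12 via λ: add p9.
From p0 via λ: add p3.
From p9 via λ: add p8.
No new states can be added; the closed set is {p0, p1, p2, p3, p4, p8, p9, p10, p12}.

{p0, p1, p2, p3, p4, p8, p9, p10, p12}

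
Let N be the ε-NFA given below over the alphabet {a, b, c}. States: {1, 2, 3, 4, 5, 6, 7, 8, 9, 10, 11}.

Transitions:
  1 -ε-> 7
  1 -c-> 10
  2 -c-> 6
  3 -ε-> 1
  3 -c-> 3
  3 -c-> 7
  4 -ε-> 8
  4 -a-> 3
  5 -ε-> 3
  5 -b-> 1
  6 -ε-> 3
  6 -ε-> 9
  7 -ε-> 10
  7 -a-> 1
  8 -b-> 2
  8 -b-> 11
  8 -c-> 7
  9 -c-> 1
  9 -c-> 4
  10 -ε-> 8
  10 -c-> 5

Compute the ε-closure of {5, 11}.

{1, 3, 5, 7, 8, 10, 11}

Start with {5, 11}.
From 5 via ε: add 3.
From 3 via ε: add 1.
From 1 via ε: add 7.
From 7 via ε: add 10.
From 10 via ε: add 8.
No new states can be added; the closed set is {1, 3, 5, 7, 8, 10, 11}.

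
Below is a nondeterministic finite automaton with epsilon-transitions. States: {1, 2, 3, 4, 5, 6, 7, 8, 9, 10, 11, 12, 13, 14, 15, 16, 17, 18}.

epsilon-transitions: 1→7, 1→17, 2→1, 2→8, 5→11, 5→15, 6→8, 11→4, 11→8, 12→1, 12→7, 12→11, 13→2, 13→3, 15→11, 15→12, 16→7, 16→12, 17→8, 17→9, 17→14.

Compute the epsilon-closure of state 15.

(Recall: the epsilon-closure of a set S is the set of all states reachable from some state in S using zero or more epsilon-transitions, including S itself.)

{1, 4, 7, 8, 9, 11, 12, 14, 15, 17}

Start with {15}.
From 15 via epsilon: add 11, 12.
From 11 via epsilon: add 4, 8.
From 12 via epsilon: add 1, 7.
From 1 via epsilon: add 17.
From 17 via epsilon: add 9, 14.
No new states can be added; the closed set is {1, 4, 7, 8, 9, 11, 12, 14, 15, 17}.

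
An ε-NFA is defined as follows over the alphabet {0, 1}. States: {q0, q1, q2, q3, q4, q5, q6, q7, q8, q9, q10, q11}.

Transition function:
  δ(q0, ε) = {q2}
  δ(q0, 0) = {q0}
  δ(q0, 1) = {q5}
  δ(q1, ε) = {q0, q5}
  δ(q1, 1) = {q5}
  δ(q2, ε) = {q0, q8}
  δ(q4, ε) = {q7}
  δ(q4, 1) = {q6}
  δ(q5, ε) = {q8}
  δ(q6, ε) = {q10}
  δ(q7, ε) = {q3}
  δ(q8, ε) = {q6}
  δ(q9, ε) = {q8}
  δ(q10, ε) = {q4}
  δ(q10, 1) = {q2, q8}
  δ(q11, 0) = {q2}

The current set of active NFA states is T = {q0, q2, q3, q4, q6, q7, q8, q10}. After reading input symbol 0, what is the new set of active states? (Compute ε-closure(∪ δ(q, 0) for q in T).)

q0 on 0 → {q0}.
No 0-transition from q2, q3, q4, q6, q7, q8, q10.
Union after reading 0: {q0}.
Now take the ε-closure:
From q0 via ε: add q2.
From q2 via ε: add q8.
From q8 via ε: add q6.
From q6 via ε: add q10.
From q10 via ε: add q4.
From q4 via ε: add q7.
From q7 via ε: add q3.
No new states can be added; the closed set is {q0, q2, q3, q4, q6, q7, q8, q10}.

{q0, q2, q3, q4, q6, q7, q8, q10}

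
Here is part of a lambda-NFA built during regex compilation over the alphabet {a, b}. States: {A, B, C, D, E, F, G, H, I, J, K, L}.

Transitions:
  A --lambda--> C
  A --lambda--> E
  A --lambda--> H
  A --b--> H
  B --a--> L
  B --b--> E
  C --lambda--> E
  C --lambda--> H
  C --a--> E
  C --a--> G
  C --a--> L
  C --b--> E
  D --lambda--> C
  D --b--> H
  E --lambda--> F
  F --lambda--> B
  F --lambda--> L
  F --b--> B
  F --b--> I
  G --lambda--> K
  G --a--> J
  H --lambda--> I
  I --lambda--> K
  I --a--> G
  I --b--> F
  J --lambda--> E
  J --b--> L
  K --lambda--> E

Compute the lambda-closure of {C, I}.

{B, C, E, F, H, I, K, L}

Start with {C, I}.
From C via lambda: add E, H.
From I via lambda: add K.
From E via lambda: add F.
From F via lambda: add B, L.
No new states can be added; the closed set is {B, C, E, F, H, I, K, L}.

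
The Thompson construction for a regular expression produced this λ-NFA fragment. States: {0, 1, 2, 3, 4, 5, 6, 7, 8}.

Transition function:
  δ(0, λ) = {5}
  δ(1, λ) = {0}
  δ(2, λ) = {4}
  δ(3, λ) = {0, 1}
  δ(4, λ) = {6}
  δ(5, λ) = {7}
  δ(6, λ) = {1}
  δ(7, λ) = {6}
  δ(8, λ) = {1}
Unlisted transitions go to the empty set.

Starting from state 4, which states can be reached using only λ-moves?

Start with {4}.
From 4 via λ: add 6.
From 6 via λ: add 1.
From 1 via λ: add 0.
From 0 via λ: add 5.
From 5 via λ: add 7.
No new states can be added; the closed set is {0, 1, 4, 5, 6, 7}.

{0, 1, 4, 5, 6, 7}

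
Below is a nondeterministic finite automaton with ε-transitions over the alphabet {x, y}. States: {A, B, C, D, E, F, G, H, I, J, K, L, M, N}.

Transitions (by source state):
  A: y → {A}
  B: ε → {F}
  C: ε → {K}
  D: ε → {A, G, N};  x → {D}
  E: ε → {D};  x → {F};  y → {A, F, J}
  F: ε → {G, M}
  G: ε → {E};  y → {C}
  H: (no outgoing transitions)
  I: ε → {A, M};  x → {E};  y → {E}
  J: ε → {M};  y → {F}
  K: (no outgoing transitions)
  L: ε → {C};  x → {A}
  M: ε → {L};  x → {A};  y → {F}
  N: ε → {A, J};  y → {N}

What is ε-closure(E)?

{A, C, D, E, G, J, K, L, M, N}

Start with {E}.
From E via ε: add D.
From D via ε: add A, G, N.
From N via ε: add J.
From J via ε: add M.
From M via ε: add L.
From L via ε: add C.
From C via ε: add K.
No new states can be added; the closed set is {A, C, D, E, G, J, K, L, M, N}.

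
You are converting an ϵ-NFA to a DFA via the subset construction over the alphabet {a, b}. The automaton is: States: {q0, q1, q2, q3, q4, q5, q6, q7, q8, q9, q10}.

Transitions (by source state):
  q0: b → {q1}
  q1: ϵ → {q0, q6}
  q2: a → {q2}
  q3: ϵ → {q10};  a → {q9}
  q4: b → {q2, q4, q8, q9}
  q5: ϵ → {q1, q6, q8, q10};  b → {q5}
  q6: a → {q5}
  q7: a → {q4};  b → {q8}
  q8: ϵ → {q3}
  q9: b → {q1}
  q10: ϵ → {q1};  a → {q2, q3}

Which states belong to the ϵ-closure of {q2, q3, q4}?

Start with {q2, q3, q4}.
From q3 via ϵ: add q10.
From q10 via ϵ: add q1.
From q1 via ϵ: add q0, q6.
No new states can be added; the closed set is {q0, q1, q2, q3, q4, q6, q10}.

{q0, q1, q2, q3, q4, q6, q10}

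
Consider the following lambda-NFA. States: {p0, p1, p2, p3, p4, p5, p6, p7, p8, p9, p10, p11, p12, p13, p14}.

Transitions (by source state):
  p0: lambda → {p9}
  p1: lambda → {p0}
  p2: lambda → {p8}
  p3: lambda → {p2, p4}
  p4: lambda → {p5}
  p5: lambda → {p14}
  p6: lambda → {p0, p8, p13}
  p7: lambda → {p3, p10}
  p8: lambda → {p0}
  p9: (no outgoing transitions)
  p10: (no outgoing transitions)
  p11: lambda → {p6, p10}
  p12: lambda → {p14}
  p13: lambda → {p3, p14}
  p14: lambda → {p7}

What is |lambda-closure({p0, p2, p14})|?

10

Start with {p0, p2, p14}.
From p0 via lambda: add p9.
From p2 via lambda: add p8.
From p14 via lambda: add p7.
From p7 via lambda: add p3, p10.
From p3 via lambda: add p4.
From p4 via lambda: add p5.
lambda-closure = {p0, p2, p3, p4, p5, p7, p8, p9, p10, p14}, which has 10 states.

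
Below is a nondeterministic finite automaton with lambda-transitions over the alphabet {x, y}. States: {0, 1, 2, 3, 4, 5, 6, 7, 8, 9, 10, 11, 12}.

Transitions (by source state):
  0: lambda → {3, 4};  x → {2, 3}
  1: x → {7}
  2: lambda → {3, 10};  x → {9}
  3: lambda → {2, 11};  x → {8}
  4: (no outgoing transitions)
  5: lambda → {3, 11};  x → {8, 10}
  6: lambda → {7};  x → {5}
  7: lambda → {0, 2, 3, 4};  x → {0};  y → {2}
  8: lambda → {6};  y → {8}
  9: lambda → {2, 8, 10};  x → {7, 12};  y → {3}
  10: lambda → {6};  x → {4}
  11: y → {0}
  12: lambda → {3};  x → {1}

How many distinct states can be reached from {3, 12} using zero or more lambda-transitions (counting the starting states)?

Start with {3, 12}.
From 3 via lambda: add 2, 11.
From 2 via lambda: add 10.
From 10 via lambda: add 6.
From 6 via lambda: add 7.
From 7 via lambda: add 0, 4.
lambda-closure = {0, 2, 3, 4, 6, 7, 10, 11, 12}, which has 9 states.

9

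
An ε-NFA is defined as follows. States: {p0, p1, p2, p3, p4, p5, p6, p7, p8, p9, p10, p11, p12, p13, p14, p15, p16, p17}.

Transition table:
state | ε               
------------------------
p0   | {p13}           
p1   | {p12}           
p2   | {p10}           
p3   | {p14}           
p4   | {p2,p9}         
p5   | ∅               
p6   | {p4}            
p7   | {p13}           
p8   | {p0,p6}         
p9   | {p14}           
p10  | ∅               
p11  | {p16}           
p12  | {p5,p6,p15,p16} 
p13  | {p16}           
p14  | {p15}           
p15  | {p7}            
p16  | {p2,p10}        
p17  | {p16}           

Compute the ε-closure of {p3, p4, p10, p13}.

{p2, p3, p4, p7, p9, p10, p13, p14, p15, p16}

Start with {p3, p4, p10, p13}.
From p3 via ε: add p14.
From p4 via ε: add p2, p9.
From p13 via ε: add p16.
From p14 via ε: add p15.
From p15 via ε: add p7.
No new states can be added; the closed set is {p2, p3, p4, p7, p9, p10, p13, p14, p15, p16}.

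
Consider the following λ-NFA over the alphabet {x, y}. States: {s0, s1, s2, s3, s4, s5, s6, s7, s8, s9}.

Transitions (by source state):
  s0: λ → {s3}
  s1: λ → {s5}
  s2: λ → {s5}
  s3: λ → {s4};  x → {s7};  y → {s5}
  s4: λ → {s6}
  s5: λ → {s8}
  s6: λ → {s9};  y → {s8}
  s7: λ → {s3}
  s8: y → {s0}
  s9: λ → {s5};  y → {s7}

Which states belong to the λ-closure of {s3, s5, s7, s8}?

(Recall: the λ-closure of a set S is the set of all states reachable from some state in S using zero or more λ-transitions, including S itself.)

{s3, s4, s5, s6, s7, s8, s9}

Start with {s3, s5, s7, s8}.
From s3 via λ: add s4.
From s4 via λ: add s6.
From s6 via λ: add s9.
No new states can be added; the closed set is {s3, s4, s5, s6, s7, s8, s9}.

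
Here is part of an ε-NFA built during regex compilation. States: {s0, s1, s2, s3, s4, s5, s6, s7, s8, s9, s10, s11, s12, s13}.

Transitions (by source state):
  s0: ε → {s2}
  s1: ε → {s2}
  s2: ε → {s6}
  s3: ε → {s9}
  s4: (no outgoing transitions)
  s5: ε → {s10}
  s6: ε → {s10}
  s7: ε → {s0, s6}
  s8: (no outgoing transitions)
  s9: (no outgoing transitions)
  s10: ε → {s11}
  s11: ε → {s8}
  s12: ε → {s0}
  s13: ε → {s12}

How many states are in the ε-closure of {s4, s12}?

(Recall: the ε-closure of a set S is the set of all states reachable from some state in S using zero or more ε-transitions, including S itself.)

Start with {s4, s12}.
From s12 via ε: add s0.
From s0 via ε: add s2.
From s2 via ε: add s6.
From s6 via ε: add s10.
From s10 via ε: add s11.
From s11 via ε: add s8.
ε-closure = {s0, s2, s4, s6, s8, s10, s11, s12}, which has 8 states.

8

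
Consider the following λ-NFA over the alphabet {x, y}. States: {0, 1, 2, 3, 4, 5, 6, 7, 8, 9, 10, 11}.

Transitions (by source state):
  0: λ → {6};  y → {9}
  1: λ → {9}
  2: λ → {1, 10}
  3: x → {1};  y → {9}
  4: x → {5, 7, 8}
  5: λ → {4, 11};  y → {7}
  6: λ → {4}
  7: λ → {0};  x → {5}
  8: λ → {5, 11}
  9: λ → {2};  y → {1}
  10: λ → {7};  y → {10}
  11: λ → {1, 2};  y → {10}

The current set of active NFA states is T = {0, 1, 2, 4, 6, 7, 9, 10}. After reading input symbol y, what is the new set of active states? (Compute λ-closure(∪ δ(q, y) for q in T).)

0 on y → {9}.
9 on y → {1}.
10 on y → {10}.
No y-transition from 1, 2, 4, 6, 7.
Union after reading y: {1, 9, 10}.
Now take the λ-closure:
From 9 via λ: add 2.
From 10 via λ: add 7.
From 7 via λ: add 0.
From 0 via λ: add 6.
From 6 via λ: add 4.
No new states can be added; the closed set is {0, 1, 2, 4, 6, 7, 9, 10}.

{0, 1, 2, 4, 6, 7, 9, 10}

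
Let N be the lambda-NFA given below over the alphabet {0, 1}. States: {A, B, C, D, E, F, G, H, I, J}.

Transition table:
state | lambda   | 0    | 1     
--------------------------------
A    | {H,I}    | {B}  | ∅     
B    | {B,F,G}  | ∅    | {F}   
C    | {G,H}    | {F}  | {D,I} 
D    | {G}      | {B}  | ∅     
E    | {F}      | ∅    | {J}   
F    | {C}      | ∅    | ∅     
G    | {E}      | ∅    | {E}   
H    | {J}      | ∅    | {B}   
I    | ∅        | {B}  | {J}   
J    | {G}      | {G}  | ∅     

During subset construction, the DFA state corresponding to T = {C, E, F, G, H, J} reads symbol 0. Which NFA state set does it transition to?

C on 0 → {F}.
J on 0 → {G}.
No 0-transition from E, F, G, H.
Union after reading 0: {F, G}.
Now take the lambda-closure:
From F via lambda: add C.
From G via lambda: add E.
From C via lambda: add H.
From H via lambda: add J.
No new states can be added; the closed set is {C, E, F, G, H, J}.

{C, E, F, G, H, J}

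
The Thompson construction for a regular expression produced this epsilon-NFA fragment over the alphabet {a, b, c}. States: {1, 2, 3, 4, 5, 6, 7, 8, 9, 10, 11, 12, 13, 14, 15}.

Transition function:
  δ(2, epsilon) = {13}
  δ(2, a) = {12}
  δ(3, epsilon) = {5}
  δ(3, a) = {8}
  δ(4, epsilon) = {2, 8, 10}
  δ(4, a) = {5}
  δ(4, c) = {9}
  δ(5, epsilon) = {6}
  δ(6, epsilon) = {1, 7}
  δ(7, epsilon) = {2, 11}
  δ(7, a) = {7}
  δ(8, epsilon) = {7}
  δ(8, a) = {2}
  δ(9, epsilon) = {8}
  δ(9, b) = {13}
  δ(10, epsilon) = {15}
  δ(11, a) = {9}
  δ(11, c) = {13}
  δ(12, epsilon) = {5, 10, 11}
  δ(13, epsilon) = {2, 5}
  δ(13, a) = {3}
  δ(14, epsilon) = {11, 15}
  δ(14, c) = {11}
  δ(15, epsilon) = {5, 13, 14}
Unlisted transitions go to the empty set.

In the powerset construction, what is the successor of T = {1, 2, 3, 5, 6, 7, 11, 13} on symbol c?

11 on c → {13}.
No c-transition from 1, 2, 3, 5, 6, 7, 13.
Union after reading c: {13}.
Now take the epsilon-closure:
From 13 via epsilon: add 2, 5.
From 5 via epsilon: add 6.
From 6 via epsilon: add 1, 7.
From 7 via epsilon: add 11.
No new states can be added; the closed set is {1, 2, 5, 6, 7, 11, 13}.

{1, 2, 5, 6, 7, 11, 13}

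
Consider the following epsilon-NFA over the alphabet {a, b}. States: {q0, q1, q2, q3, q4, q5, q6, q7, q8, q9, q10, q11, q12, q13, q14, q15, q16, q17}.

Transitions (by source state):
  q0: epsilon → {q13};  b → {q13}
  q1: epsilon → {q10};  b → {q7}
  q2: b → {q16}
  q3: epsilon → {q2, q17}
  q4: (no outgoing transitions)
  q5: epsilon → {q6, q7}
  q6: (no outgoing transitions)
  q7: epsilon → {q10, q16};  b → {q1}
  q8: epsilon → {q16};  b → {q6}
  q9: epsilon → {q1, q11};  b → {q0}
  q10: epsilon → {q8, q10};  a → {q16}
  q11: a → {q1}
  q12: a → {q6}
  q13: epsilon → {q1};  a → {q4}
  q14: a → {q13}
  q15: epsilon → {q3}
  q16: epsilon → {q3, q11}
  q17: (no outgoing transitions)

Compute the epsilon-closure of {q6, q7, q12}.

{q2, q3, q6, q7, q8, q10, q11, q12, q16, q17}

Start with {q6, q7, q12}.
From q7 via epsilon: add q10, q16.
From q10 via epsilon: add q8.
From q16 via epsilon: add q3, q11.
From q3 via epsilon: add q2, q17.
No new states can be added; the closed set is {q2, q3, q6, q7, q8, q10, q11, q12, q16, q17}.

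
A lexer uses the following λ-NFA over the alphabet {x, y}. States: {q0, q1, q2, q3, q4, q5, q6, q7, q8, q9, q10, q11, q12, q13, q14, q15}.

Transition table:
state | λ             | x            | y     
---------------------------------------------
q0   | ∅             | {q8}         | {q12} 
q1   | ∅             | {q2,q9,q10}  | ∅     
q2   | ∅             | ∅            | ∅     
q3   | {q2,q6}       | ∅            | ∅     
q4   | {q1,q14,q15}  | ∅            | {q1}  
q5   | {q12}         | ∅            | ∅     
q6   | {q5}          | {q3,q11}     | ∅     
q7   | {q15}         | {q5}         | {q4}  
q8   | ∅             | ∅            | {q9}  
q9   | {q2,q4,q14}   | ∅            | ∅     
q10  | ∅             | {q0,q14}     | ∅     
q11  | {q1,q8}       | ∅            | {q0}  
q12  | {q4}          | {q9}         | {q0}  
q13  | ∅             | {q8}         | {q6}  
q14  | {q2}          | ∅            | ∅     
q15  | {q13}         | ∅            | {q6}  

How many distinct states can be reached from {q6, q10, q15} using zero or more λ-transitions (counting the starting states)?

10

Start with {q6, q10, q15}.
From q6 via λ: add q5.
From q15 via λ: add q13.
From q5 via λ: add q12.
From q12 via λ: add q4.
From q4 via λ: add q1, q14.
From q14 via λ: add q2.
λ-closure = {q1, q2, q4, q5, q6, q10, q12, q13, q14, q15}, which has 10 states.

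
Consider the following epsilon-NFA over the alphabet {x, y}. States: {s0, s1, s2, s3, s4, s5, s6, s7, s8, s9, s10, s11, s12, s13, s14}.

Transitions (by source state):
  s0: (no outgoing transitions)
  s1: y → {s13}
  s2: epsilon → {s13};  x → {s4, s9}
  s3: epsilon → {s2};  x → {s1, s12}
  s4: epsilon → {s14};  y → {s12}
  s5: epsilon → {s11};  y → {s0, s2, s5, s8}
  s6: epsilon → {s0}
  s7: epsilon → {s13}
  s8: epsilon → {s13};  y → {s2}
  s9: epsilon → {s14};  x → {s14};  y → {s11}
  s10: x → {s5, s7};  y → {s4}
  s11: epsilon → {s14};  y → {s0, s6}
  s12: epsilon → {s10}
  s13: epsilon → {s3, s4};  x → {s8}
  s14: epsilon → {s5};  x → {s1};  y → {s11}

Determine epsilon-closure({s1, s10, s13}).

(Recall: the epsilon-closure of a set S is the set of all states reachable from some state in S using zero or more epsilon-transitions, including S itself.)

Start with {s1, s10, s13}.
From s13 via epsilon: add s3, s4.
From s3 via epsilon: add s2.
From s4 via epsilon: add s14.
From s14 via epsilon: add s5.
From s5 via epsilon: add s11.
No new states can be added; the closed set is {s1, s2, s3, s4, s5, s10, s11, s13, s14}.

{s1, s2, s3, s4, s5, s10, s11, s13, s14}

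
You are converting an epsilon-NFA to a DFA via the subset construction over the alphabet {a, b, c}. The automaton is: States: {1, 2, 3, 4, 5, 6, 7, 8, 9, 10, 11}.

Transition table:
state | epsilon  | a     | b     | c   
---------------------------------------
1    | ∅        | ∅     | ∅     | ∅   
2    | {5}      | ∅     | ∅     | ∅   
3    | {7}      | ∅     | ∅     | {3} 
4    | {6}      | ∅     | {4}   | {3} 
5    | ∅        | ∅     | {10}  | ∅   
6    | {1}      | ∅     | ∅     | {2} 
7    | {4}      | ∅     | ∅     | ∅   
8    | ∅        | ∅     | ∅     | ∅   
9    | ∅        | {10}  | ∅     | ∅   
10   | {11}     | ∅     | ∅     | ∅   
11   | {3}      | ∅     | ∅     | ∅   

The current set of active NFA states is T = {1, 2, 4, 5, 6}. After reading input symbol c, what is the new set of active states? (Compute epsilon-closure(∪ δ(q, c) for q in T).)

{1, 2, 3, 4, 5, 6, 7}

4 on c → {3}.
6 on c → {2}.
No c-transition from 1, 2, 5.
Union after reading c: {2, 3}.
Now take the epsilon-closure:
From 2 via epsilon: add 5.
From 3 via epsilon: add 7.
From 7 via epsilon: add 4.
From 4 via epsilon: add 6.
From 6 via epsilon: add 1.
No new states can be added; the closed set is {1, 2, 3, 4, 5, 6, 7}.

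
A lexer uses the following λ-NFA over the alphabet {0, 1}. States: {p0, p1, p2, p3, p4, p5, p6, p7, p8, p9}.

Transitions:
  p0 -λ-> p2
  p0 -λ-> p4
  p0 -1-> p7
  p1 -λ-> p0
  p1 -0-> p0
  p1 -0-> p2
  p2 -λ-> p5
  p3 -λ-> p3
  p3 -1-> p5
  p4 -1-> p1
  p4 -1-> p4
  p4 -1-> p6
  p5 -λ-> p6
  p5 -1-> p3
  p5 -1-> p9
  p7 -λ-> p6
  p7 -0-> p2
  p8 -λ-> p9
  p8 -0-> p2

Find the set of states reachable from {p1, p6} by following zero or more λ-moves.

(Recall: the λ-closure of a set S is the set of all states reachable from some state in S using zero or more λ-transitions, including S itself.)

{p0, p1, p2, p4, p5, p6}

Start with {p1, p6}.
From p1 via λ: add p0.
From p0 via λ: add p2, p4.
From p2 via λ: add p5.
No new states can be added; the closed set is {p0, p1, p2, p4, p5, p6}.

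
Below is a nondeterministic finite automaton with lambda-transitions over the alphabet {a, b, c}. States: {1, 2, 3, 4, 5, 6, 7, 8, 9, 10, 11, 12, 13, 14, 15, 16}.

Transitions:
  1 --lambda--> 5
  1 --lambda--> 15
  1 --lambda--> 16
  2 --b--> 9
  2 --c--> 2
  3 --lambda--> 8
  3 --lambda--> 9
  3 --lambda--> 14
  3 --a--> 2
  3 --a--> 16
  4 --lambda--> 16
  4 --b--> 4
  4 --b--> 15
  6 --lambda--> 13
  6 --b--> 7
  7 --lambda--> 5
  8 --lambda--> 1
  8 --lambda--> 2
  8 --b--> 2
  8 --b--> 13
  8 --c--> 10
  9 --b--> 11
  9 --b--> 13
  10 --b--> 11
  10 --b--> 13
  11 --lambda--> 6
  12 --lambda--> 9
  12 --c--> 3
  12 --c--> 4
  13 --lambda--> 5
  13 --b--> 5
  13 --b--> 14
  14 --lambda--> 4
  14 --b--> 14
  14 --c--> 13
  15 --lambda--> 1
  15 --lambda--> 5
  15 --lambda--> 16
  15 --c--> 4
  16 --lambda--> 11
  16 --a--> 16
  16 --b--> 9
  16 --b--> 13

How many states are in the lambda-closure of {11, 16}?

Start with {11, 16}.
From 11 via lambda: add 6.
From 6 via lambda: add 13.
From 13 via lambda: add 5.
lambda-closure = {5, 6, 11, 13, 16}, which has 5 states.

5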